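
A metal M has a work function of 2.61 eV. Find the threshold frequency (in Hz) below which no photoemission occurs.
6.3110e+14 Hz

The threshold frequency is when the photon energy equals the work function:
hf₀ = φ

Solving for f₀:
f₀ = φ/h = (2.61 eV × 1.602×10⁻¹⁹ J/eV) / (6.626×10⁻³⁴ J·s)
f₀ = 6.3110e+14 Hz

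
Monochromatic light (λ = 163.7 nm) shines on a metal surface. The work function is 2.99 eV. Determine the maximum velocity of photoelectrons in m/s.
1.2698e+06 m/s

First, find the maximum kinetic energy:
E_photon = hc/λ = 7.5739 eV
KE_max = E_photon - φ = 7.5739 - 2.99 = 4.5839 eV

Convert to Joules: KE_max = 4.5839 × 1.602×10⁻¹⁹ J = 7.3442e-19 J

Then use KE = ½mv² to find velocity:
v = √(2·KE/m) = √(2 × 7.3442e-19 J / 9.109e-31 kg)
v = 1.2698e+06 m/s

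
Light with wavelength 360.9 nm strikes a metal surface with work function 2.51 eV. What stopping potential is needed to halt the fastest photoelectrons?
0.9254 V

The stopping potential V_s satisfies: eV_s = KE_max

First, find KE_max using Einstein's equation:
E_photon = hc/λ = 3.4354 eV
KE_max = E_photon - φ = 3.4354 - 2.51 = 0.9254 eV

Since eV_s = KE_max:
V_s = KE_max/e = 0.9254 V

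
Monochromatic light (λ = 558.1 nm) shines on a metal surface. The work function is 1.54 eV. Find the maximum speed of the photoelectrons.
4.8963e+05 m/s

First, find the maximum kinetic energy:
E_photon = hc/λ = 2.2215 eV
KE_max = E_photon - φ = 2.2215 - 1.54 = 0.6815 eV

Convert to Joules: KE_max = 0.6815 × 1.602×10⁻¹⁹ J = 1.0919e-19 J

Then use KE = ½mv² to find velocity:
v = √(2·KE/m) = √(2 × 1.0919e-19 J / 9.109e-31 kg)
v = 4.8963e+05 m/s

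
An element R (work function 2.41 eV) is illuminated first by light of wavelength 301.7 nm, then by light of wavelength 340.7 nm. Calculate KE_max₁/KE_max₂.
1.3827

Using Einstein's equation: KE_max = hc/λ - φ

For λ₁ = 301.7 nm:
E₁ = hc/λ₁ = 4.1095 eV
KE₁ = E₁ - φ = 4.1095 - 2.41 = 1.6995 eV

For λ₂ = 340.7 nm:
E₂ = hc/λ₂ = 3.6391 eV
KE₂ = E₂ - φ = 3.6391 - 2.41 = 1.2291 eV

Ratio: KE₁/KE₂ = 1.6995/1.2291 = 1.3827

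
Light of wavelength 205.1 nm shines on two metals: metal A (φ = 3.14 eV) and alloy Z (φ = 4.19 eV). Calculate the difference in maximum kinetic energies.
1.0500 eV

Using KE_max = hc/λ - φ for each metal:

Photon energy: E = hc/λ = 6.0451 eV

For metal A (φ₁ = 3.14 eV):
KE₁ = E - φ₁ = 6.0451 - 3.14 = 2.9051 eV

For alloy Z (φ₂ = 4.19 eV):
KE₂ = E - φ₂ = 6.0451 - 4.19 = 1.8551 eV

Difference:
ΔKE = KE₁ - KE₂ = 2.9051 - 1.8551 = 1.0500 eV

Note: The difference equals the difference in work functions: 4.19 - 3.14 = 1.05 eV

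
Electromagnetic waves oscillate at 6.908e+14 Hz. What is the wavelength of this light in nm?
433.98 nm

Using the wave equation: c = fλ

Solving for wavelength:
λ = c/f = (3×10⁸ m/s) / (6.908e+14 Hz)
λ = 433.98 nm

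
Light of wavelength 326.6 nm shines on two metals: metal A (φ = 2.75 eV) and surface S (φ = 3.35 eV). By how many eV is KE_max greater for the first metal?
0.6000 eV

Using KE_max = hc/λ - φ for each metal:

Photon energy: E = hc/λ = 3.7962 eV

For metal A (φ₁ = 2.75 eV):
KE₁ = E - φ₁ = 3.7962 - 2.75 = 1.0462 eV

For surface S (φ₂ = 3.35 eV):
KE₂ = E - φ₂ = 3.7962 - 3.35 = 0.4462 eV

Difference:
ΔKE = KE₁ - KE₂ = 1.0462 - 0.4462 = 0.6000 eV

Note: The difference equals the difference in work functions: 3.35 - 2.75 = 0.60 eV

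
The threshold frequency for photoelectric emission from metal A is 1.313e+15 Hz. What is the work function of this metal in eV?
5.43 eV

At the threshold frequency, photon energy equals work function:
φ = hf₀

Calculating:
φ = (6.626×10⁻³⁴ J·s)(1.313e+15 Hz)
φ = 5.43 eV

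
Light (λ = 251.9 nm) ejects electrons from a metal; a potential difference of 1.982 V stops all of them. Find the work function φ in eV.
2.94 eV

The stopping potential gives the maximum kinetic energy: KE_max = eV_s = 1.982 eV

From Einstein's photoelectric equation: KE_max = hc/λ - φ
Rearranging: φ = hc/λ - KE_max

Calculate photon energy:
E_photon = hc/λ = (6.626×10⁻³⁴ J·s)(3×10⁸ m/s) / (251.9×10⁻⁹ m) = 4.9220 eV

Therefore:
φ = 4.9220 - 1.982 = 2.94 eV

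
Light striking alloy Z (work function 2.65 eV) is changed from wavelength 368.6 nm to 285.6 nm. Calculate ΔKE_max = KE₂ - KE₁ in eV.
0.9775 eV

Using Einstein's equation: KE_max = hc/λ - φ

For λ₁ = 368.6 nm:
KE₁ = hc/λ₁ - φ = 3.3637 - 2.65 = 0.7137 eV

For λ₂ = 285.6 nm:
KE₂ = hc/λ₂ - φ = 4.3412 - 2.65 = 1.6912 eV

Change in KE:
ΔKE = KE₂ - KE₁ = 1.6912 - 0.7137 = 0.9775 eV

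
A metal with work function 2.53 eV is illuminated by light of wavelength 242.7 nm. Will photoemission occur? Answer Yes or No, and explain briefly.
Yes

For photoemission, the photon energy must exceed the work function.

Photon energy: E = hc/λ = 5.1085 eV
Work function: φ = 2.53 eV

Since E_photon (5.1085 eV) > φ (2.53 eV), photoemission WILL occur.
The threshold wavelength is λ₀ = hc/φ = 490.1 nm.
Since 242.7 nm < 490.1 nm, the light has sufficient energy.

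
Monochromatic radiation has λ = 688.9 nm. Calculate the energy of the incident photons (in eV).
1.7997 eV

Using E = hf = hc/λ:

E = hc/λ = (6.626×10⁻³⁴ J·s)(3×10⁸ m/s) / (688.9×10⁻⁹ m)
E = 1.7997 eV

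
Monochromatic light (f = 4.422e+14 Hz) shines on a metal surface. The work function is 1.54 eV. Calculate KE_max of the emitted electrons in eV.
0.2888 eV

Using Einstein's photoelectric equation: KE_max = hf - φ

First, calculate the photon energy:
E_photon = hf = (6.626×10⁻³⁴ J·s)(4.422e+14 Hz)
E_photon = 1.8288 eV

Then, the maximum kinetic energy:
KE_max = E_photon - φ = 1.8288 eV - 1.54 eV = 0.2888 eV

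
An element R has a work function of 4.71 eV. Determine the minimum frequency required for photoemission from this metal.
1.1389e+15 Hz

The threshold frequency is when the photon energy equals the work function:
hf₀ = φ

Solving for f₀:
f₀ = φ/h = (4.71 eV × 1.602×10⁻¹⁹ J/eV) / (6.626×10⁻³⁴ J·s)
f₀ = 1.1389e+15 Hz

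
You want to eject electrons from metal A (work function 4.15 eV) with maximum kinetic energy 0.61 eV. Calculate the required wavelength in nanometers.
260.47 nm

From Einstein's equation: KE_max = hc/λ - φ

Rearranging for λ:
hc/λ = KE_max + φ
λ = hc/(KE_max + φ)

Required photon energy:
E_photon = KE_max + φ = 0.61 + 4.15 = 4.76 eV

Required wavelength:
λ = hc/E_photon = (6.626×10⁻³⁴)(3×10⁸) / (4.76 × 1.602×10⁻¹⁹)
λ = 260.47 nm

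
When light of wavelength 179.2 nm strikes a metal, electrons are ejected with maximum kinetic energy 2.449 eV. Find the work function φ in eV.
4.47 eV

From Einstein's photoelectric equation: KE_max = hf - φ = hc/λ - φ

Rearranging for φ:
φ = hc/λ - KE_max

Calculate photon energy:
E_photon = hc/λ = 6.9188 eV

Therefore:
φ = 6.9188 - 2.449 = 4.47 eV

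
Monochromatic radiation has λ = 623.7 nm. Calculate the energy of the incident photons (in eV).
1.9879 eV

Using E = hf = hc/λ:

E = hc/λ = (6.626×10⁻³⁴ J·s)(3×10⁸ m/s) / (623.7×10⁻⁹ m)
E = 1.9879 eV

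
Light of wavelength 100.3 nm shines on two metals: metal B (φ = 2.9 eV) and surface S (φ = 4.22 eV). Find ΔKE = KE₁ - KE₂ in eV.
1.3200 eV

Using KE_max = hc/λ - φ for each metal:

Photon energy: E = hc/λ = 12.3613 eV

For metal B (φ₁ = 2.9 eV):
KE₁ = E - φ₁ = 12.3613 - 2.9 = 9.4613 eV

For surface S (φ₂ = 4.22 eV):
KE₂ = E - φ₂ = 12.3613 - 4.22 = 8.1413 eV

Difference:
ΔKE = KE₁ - KE₂ = 9.4613 - 8.1413 = 1.3200 eV

Note: The difference equals the difference in work functions: 4.22 - 2.9 = 1.32 eV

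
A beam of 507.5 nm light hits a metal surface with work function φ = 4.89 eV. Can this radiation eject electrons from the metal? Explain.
No

For photoemission, the photon energy must exceed the work function.

Photon energy: E = hc/λ = 2.4430 eV
Work function: φ = 4.89 eV

Since E_photon (2.4430 eV) < φ (4.89 eV), photoemission will NOT occur.
The threshold wavelength is λ₀ = hc/φ = 253.5 nm.
Since 507.5 nm > 253.5 nm, the photons lack sufficient energy.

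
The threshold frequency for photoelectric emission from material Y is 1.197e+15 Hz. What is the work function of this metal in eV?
4.95 eV

At the threshold frequency, photon energy equals work function:
φ = hf₀

Calculating:
φ = (6.626×10⁻³⁴ J·s)(1.197e+15 Hz)
φ = 4.95 eV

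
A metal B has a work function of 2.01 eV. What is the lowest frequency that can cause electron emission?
4.8602e+14 Hz

The threshold frequency is when the photon energy equals the work function:
hf₀ = φ

Solving for f₀:
f₀ = φ/h = (2.01 eV × 1.602×10⁻¹⁹ J/eV) / (6.626×10⁻³⁴ J·s)
f₀ = 4.8602e+14 Hz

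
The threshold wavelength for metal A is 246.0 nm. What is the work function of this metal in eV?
5.04 eV

At the threshold wavelength, photon energy equals work function:
φ = hc/λ₀

Calculating:
φ = (6.626×10⁻³⁴ J·s)(3×10⁸ m/s) / (246.0×10⁻⁹ m)
φ = 5.04 eV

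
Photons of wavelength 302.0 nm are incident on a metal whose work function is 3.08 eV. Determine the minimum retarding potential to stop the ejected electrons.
1.0254 V

The stopping potential V_s satisfies: eV_s = KE_max

First, find KE_max using Einstein's equation:
E_photon = hc/λ = 4.1054 eV
KE_max = E_photon - φ = 4.1054 - 3.08 = 1.0254 eV

Since eV_s = KE_max:
V_s = KE_max/e = 1.0254 V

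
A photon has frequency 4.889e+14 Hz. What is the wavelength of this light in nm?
613.20 nm

Using the wave equation: c = fλ

Solving for wavelength:
λ = c/f = (3×10⁸ m/s) / (4.889e+14 Hz)
λ = 613.20 nm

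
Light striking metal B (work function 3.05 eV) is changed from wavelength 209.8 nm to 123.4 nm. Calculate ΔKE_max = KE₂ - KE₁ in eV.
4.1377 eV

Using Einstein's equation: KE_max = hc/λ - φ

For λ₁ = 209.8 nm:
KE₁ = hc/λ₁ - φ = 5.9096 - 3.05 = 2.8596 eV

For λ₂ = 123.4 nm:
KE₂ = hc/λ₂ - φ = 10.0473 - 3.05 = 6.9973 eV

Change in KE:
ΔKE = KE₂ - KE₁ = 6.9973 - 2.8596 = 4.1377 eV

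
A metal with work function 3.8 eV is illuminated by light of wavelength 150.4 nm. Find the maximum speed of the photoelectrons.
1.2502e+06 m/s

First, find the maximum kinetic energy:
E_photon = hc/λ = 8.2436 eV
KE_max = E_photon - φ = 8.2436 - 3.8 = 4.4436 eV

Convert to Joules: KE_max = 4.4436 × 1.602×10⁻¹⁹ J = 7.1195e-19 J

Then use KE = ½mv² to find velocity:
v = √(2·KE/m) = √(2 × 7.1195e-19 J / 9.109e-31 kg)
v = 1.2502e+06 m/s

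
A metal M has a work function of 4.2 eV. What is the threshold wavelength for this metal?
295.20 nm

The threshold wavelength is when the photon energy equals the work function:
hc/λ₀ = φ

Solving for λ₀:
λ₀ = hc/φ = (6.626×10⁻³⁴ J·s)(3×10⁸ m/s) / (4.2 eV × 1.602×10⁻¹⁹ J/eV)
λ₀ = 295.20 nm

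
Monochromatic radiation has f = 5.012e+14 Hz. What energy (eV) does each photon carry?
2.0728 eV

Using E = hf:

E = hf = (6.626×10⁻³⁴ J·s)(5.012e+14 Hz)
E = 2.0728 eV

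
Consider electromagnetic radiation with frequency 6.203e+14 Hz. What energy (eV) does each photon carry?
2.5654 eV

Using E = hf:

E = hf = (6.626×10⁻³⁴ J·s)(6.203e+14 Hz)
E = 2.5654 eV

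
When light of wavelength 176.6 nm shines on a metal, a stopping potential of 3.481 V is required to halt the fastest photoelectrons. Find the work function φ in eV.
3.54 eV

The stopping potential gives the maximum kinetic energy: KE_max = eV_s = 3.481 eV

From Einstein's photoelectric equation: KE_max = hc/λ - φ
Rearranging: φ = hc/λ - KE_max

Calculate photon energy:
E_photon = hc/λ = (6.626×10⁻³⁴ J·s)(3×10⁸ m/s) / (176.6×10⁻⁹ m) = 7.0206 eV

Therefore:
φ = 7.0206 - 3.481 = 3.54 eV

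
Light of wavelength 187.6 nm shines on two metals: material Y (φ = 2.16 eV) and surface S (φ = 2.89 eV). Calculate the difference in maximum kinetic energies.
0.7300 eV

Using KE_max = hc/λ - φ for each metal:

Photon energy: E = hc/λ = 6.6090 eV

For material Y (φ₁ = 2.16 eV):
KE₁ = E - φ₁ = 6.6090 - 2.16 = 4.4490 eV

For surface S (φ₂ = 2.89 eV):
KE₂ = E - φ₂ = 6.6090 - 2.89 = 3.7190 eV

Difference:
ΔKE = KE₁ - KE₂ = 4.4490 - 3.7190 = 0.7300 eV

Note: The difference equals the difference in work functions: 2.89 - 2.16 = 0.73 eV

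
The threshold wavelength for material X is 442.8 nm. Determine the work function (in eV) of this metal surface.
2.80 eV

At the threshold wavelength, photon energy equals work function:
φ = hc/λ₀

Calculating:
φ = (6.626×10⁻³⁴ J·s)(3×10⁸ m/s) / (442.8×10⁻⁹ m)
φ = 2.80 eV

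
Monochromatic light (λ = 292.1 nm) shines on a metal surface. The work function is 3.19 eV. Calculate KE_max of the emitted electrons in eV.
1.0546 eV

Using Einstein's photoelectric equation: KE_max = hf - φ = hc/λ - φ

First, calculate the photon energy:
E_photon = hc/λ = (6.626×10⁻³⁴ J·s)(3×10⁸ m/s) / (292.1×10⁻⁹ m)
E_photon = 4.2446 eV

Then, the maximum kinetic energy:
KE_max = E_photon - φ = 4.2446 eV - 3.19 eV = 1.0546 eV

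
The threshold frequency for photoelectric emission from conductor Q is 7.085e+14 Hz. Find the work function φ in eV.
2.93 eV

At the threshold frequency, photon energy equals work function:
φ = hf₀

Calculating:
φ = (6.626×10⁻³⁴ J·s)(7.085e+14 Hz)
φ = 2.93 eV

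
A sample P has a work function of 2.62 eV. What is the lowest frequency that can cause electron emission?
6.3351e+14 Hz

The threshold frequency is when the photon energy equals the work function:
hf₀ = φ

Solving for f₀:
f₀ = φ/h = (2.62 eV × 1.602×10⁻¹⁹ J/eV) / (6.626×10⁻³⁴ J·s)
f₀ = 6.3351e+14 Hz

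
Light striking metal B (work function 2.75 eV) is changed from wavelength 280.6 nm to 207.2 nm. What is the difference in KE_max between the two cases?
1.5653 eV

Using Einstein's equation: KE_max = hc/λ - φ

For λ₁ = 280.6 nm:
KE₁ = hc/λ₁ - φ = 4.4185 - 2.75 = 1.6685 eV

For λ₂ = 207.2 nm:
KE₂ = hc/λ₂ - φ = 5.9838 - 2.75 = 3.2338 eV

Change in KE:
ΔKE = KE₂ - KE₁ = 3.2338 - 1.6685 = 1.5653 eV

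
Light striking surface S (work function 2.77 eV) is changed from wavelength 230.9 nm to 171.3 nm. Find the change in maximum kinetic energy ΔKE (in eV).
1.8682 eV

Using Einstein's equation: KE_max = hc/λ - φ

For λ₁ = 230.9 nm:
KE₁ = hc/λ₁ - φ = 5.3696 - 2.77 = 2.5996 eV

For λ₂ = 171.3 nm:
KE₂ = hc/λ₂ - φ = 7.2378 - 2.77 = 4.4678 eV

Change in KE:
ΔKE = KE₂ - KE₁ = 4.4678 - 2.5996 = 1.8682 eV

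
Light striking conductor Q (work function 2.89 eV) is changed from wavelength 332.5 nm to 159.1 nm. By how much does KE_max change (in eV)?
4.0640 eV

Using Einstein's equation: KE_max = hc/λ - φ

For λ₁ = 332.5 nm:
KE₁ = hc/λ₁ - φ = 3.7288 - 2.89 = 0.8388 eV

For λ₂ = 159.1 nm:
KE₂ = hc/λ₂ - φ = 7.7928 - 2.89 = 4.9028 eV

Change in KE:
ΔKE = KE₂ - KE₁ = 4.9028 - 0.8388 = 4.0640 eV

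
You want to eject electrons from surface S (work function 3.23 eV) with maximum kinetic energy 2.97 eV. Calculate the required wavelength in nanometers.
199.97 nm

From Einstein's equation: KE_max = hc/λ - φ

Rearranging for λ:
hc/λ = KE_max + φ
λ = hc/(KE_max + φ)

Required photon energy:
E_photon = KE_max + φ = 2.97 + 3.23 = 6.20 eV

Required wavelength:
λ = hc/E_photon = (6.626×10⁻³⁴)(3×10⁸) / (6.20 × 1.602×10⁻¹⁹)
λ = 199.97 nm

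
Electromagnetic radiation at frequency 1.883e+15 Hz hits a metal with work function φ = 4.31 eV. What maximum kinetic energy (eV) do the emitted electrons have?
3.4775 eV

Using Einstein's photoelectric equation: KE_max = hf - φ

First, calculate the photon energy:
E_photon = hf = (6.626×10⁻³⁴ J·s)(1.883e+15 Hz)
E_photon = 7.7875 eV

Then, the maximum kinetic energy:
KE_max = E_photon - φ = 7.7875 eV - 4.31 eV = 3.4775 eV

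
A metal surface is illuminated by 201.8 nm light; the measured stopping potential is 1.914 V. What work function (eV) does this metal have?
4.23 eV

The stopping potential gives the maximum kinetic energy: KE_max = eV_s = 1.914 eV

From Einstein's photoelectric equation: KE_max = hc/λ - φ
Rearranging: φ = hc/λ - KE_max

Calculate photon energy:
E_photon = hc/λ = (6.626×10⁻³⁴ J·s)(3×10⁸ m/s) / (201.8×10⁻⁹ m) = 6.1439 eV

Therefore:
φ = 6.1439 - 1.914 = 4.23 eV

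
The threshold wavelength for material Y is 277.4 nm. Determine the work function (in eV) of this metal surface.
4.47 eV

At the threshold wavelength, photon energy equals work function:
φ = hc/λ₀

Calculating:
φ = (6.626×10⁻³⁴ J·s)(3×10⁸ m/s) / (277.4×10⁻⁹ m)
φ = 4.47 eV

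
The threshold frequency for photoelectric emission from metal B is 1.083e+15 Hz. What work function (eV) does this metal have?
4.48 eV

At the threshold frequency, photon energy equals work function:
φ = hf₀

Calculating:
φ = (6.626×10⁻³⁴ J·s)(1.083e+15 Hz)
φ = 4.48 eV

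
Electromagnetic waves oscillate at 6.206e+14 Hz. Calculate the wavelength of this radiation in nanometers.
483.07 nm

Using the wave equation: c = fλ

Solving for wavelength:
λ = c/f = (3×10⁸ m/s) / (6.206e+14 Hz)
λ = 483.07 nm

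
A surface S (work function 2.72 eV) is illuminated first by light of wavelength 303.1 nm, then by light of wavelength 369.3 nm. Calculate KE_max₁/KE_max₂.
2.1506

Using Einstein's equation: KE_max = hc/λ - φ

For λ₁ = 303.1 nm:
E₁ = hc/λ₁ = 4.0905 eV
KE₁ = E₁ - φ = 4.0905 - 2.72 = 1.3705 eV

For λ₂ = 369.3 nm:
E₂ = hc/λ₂ = 3.3573 eV
KE₂ = E₂ - φ = 3.3573 - 2.72 = 0.6373 eV

Ratio: KE₁/KE₂ = 1.3705/0.6373 = 2.1506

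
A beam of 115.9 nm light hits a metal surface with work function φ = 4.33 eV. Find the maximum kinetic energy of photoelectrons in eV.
6.3675 eV

Using Einstein's photoelectric equation: KE_max = hf - φ = hc/λ - φ

First, calculate the photon energy:
E_photon = hc/λ = (6.626×10⁻³⁴ J·s)(3×10⁸ m/s) / (115.9×10⁻⁹ m)
E_photon = 10.6975 eV

Then, the maximum kinetic energy:
KE_max = E_photon - φ = 10.6975 eV - 4.33 eV = 6.3675 eV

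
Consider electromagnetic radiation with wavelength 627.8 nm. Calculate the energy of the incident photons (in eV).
1.9749 eV

Using E = hf = hc/λ:

E = hc/λ = (6.626×10⁻³⁴ J·s)(3×10⁸ m/s) / (627.8×10⁻⁹ m)
E = 1.9749 eV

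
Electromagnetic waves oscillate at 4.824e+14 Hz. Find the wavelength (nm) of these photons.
621.46 nm

Using the wave equation: c = fλ

Solving for wavelength:
λ = c/f = (3×10⁸ m/s) / (4.824e+14 Hz)
λ = 621.46 nm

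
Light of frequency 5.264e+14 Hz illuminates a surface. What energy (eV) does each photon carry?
2.1770 eV

Using E = hf:

E = hf = (6.626×10⁻³⁴ J·s)(5.264e+14 Hz)
E = 2.1770 eV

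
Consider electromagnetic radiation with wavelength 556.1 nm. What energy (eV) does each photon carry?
2.2295 eV

Using E = hf = hc/λ:

E = hc/λ = (6.626×10⁻³⁴ J·s)(3×10⁸ m/s) / (556.1×10⁻⁹ m)
E = 2.2295 eV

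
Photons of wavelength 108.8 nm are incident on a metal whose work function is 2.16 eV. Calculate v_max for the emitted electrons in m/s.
1.8024e+06 m/s

First, find the maximum kinetic energy:
E_photon = hc/λ = 11.3956 eV
KE_max = E_photon - φ = 11.3956 - 2.16 = 9.2356 eV

Convert to Joules: KE_max = 9.2356 × 1.602×10⁻¹⁹ J = 1.4797e-18 J

Then use KE = ½mv² to find velocity:
v = √(2·KE/m) = √(2 × 1.4797e-18 J / 9.109e-31 kg)
v = 1.8024e+06 m/s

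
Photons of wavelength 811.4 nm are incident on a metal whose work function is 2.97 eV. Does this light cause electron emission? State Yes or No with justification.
No

For photoemission, the photon energy must exceed the work function.

Photon energy: E = hc/λ = 1.5280 eV
Work function: φ = 2.97 eV

Since E_photon (1.5280 eV) < φ (2.97 eV), photoemission will NOT occur.
The threshold wavelength is λ₀ = hc/φ = 417.5 nm.
Since 811.4 nm > 417.5 nm, the photons lack sufficient energy.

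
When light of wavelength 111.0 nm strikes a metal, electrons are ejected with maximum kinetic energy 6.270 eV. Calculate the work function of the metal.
4.90 eV

From Einstein's photoelectric equation: KE_max = hf - φ = hc/λ - φ

Rearranging for φ:
φ = hc/λ - KE_max

Calculate photon energy:
E_photon = hc/λ = 11.1697 eV

Therefore:
φ = 11.1697 - 6.270 = 4.90 eV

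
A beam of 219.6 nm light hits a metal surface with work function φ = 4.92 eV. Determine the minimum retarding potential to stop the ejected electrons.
0.7259 V

The stopping potential V_s satisfies: eV_s = KE_max

First, find KE_max using Einstein's equation:
E_photon = hc/λ = 5.6459 eV
KE_max = E_photon - φ = 5.6459 - 4.92 = 0.7259 eV

Since eV_s = KE_max:
V_s = KE_max/e = 0.7259 V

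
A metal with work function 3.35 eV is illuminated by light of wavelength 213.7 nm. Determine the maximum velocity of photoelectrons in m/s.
9.2868e+05 m/s

First, find the maximum kinetic energy:
E_photon = hc/λ = 5.8018 eV
KE_max = E_photon - φ = 5.8018 - 3.35 = 2.4518 eV

Convert to Joules: KE_max = 2.4518 × 1.602×10⁻¹⁹ J = 3.9282e-19 J

Then use KE = ½mv² to find velocity:
v = √(2·KE/m) = √(2 × 3.9282e-19 J / 9.109e-31 kg)
v = 9.2868e+05 m/s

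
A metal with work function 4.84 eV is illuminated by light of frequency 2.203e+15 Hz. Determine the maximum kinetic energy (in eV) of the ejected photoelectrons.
4.2709 eV

Using Einstein's photoelectric equation: KE_max = hf - φ

First, calculate the photon energy:
E_photon = hf = (6.626×10⁻³⁴ J·s)(2.203e+15 Hz)
E_photon = 9.1109 eV

Then, the maximum kinetic energy:
KE_max = E_photon - φ = 9.1109 eV - 4.84 eV = 4.2709 eV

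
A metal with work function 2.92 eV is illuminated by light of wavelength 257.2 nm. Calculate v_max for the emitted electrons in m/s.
8.1764e+05 m/s

First, find the maximum kinetic energy:
E_photon = hc/λ = 4.8205 eV
KE_max = E_photon - φ = 4.8205 - 2.92 = 1.9005 eV

Convert to Joules: KE_max = 1.9005 × 1.602×10⁻¹⁹ J = 3.0450e-19 J

Then use KE = ½mv² to find velocity:
v = √(2·KE/m) = √(2 × 3.0450e-19 J / 9.109e-31 kg)
v = 8.1764e+05 m/s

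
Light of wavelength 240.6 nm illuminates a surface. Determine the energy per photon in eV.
5.1531 eV

Using E = hf = hc/λ:

E = hc/λ = (6.626×10⁻³⁴ J·s)(3×10⁸ m/s) / (240.6×10⁻⁹ m)
E = 5.1531 eV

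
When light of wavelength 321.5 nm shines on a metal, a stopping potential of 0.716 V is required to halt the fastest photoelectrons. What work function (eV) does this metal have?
3.14 eV

The stopping potential gives the maximum kinetic energy: KE_max = eV_s = 0.716 eV

From Einstein's photoelectric equation: KE_max = hc/λ - φ
Rearranging: φ = hc/λ - KE_max

Calculate photon energy:
E_photon = hc/λ = (6.626×10⁻³⁴ J·s)(3×10⁸ m/s) / (321.5×10⁻⁹ m) = 3.8564 eV

Therefore:
φ = 3.8564 - 0.716 = 3.14 eV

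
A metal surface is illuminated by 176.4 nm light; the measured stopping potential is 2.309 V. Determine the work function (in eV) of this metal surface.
4.72 eV

The stopping potential gives the maximum kinetic energy: KE_max = eV_s = 2.309 eV

From Einstein's photoelectric equation: KE_max = hc/λ - φ
Rearranging: φ = hc/λ - KE_max

Calculate photon energy:
E_photon = hc/λ = (6.626×10⁻³⁴ J·s)(3×10⁸ m/s) / (176.4×10⁻⁹ m) = 7.0286 eV

Therefore:
φ = 7.0286 - 2.309 = 4.72 eV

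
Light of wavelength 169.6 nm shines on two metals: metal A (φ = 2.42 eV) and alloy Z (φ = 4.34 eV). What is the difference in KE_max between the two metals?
1.9200 eV

Using KE_max = hc/λ - φ for each metal:

Photon energy: E = hc/λ = 7.3104 eV

For metal A (φ₁ = 2.42 eV):
KE₁ = E - φ₁ = 7.3104 - 2.42 = 4.8904 eV

For alloy Z (φ₂ = 4.34 eV):
KE₂ = E - φ₂ = 7.3104 - 4.34 = 2.9704 eV

Difference:
ΔKE = KE₁ - KE₂ = 4.8904 - 2.9704 = 1.9200 eV

Note: The difference equals the difference in work functions: 4.34 - 2.42 = 1.92 eV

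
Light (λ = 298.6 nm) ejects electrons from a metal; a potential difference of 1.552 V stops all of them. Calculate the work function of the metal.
2.60 eV

The stopping potential gives the maximum kinetic energy: KE_max = eV_s = 1.552 eV

From Einstein's photoelectric equation: KE_max = hc/λ - φ
Rearranging: φ = hc/λ - KE_max

Calculate photon energy:
E_photon = hc/λ = (6.626×10⁻³⁴ J·s)(3×10⁸ m/s) / (298.6×10⁻⁹ m) = 4.1522 eV

Therefore:
φ = 4.1522 - 1.552 = 2.60 eV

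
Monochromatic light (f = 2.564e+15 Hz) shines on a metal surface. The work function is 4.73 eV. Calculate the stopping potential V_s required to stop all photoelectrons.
5.8739 V

The stopping potential V_s satisfies: eV_s = KE_max

First, find KE_max using Einstein's equation:
E_photon = hf = (6.626×10⁻³⁴ J·s)(2.564e+15 Hz) = 10.6039 eV
KE_max = E_photon - φ = 10.6039 - 4.73 = 5.8739 eV

Since eV_s = KE_max:
V_s = KE_max/e = 5.8739 V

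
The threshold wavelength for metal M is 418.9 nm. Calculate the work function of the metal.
2.96 eV

At the threshold wavelength, photon energy equals work function:
φ = hc/λ₀

Calculating:
φ = (6.626×10⁻³⁴ J·s)(3×10⁸ m/s) / (418.9×10⁻⁹ m)
φ = 2.96 eV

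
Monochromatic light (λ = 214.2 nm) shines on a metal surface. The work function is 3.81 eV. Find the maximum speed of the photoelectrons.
8.3419e+05 m/s

First, find the maximum kinetic energy:
E_photon = hc/λ = 5.7882 eV
KE_max = E_photon - φ = 5.7882 - 3.81 = 1.9782 eV

Convert to Joules: KE_max = 1.9782 × 1.602×10⁻¹⁹ J = 3.1695e-19 J

Then use KE = ½mv² to find velocity:
v = √(2·KE/m) = √(2 × 3.1695e-19 J / 9.109e-31 kg)
v = 8.3419e+05 m/s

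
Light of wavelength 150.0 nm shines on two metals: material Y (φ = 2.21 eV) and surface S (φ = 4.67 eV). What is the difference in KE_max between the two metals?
2.4600 eV

Using KE_max = hc/λ - φ for each metal:

Photon energy: E = hc/λ = 8.2656 eV

For material Y (φ₁ = 2.21 eV):
KE₁ = E - φ₁ = 8.2656 - 2.21 = 6.0556 eV

For surface S (φ₂ = 4.67 eV):
KE₂ = E - φ₂ = 8.2656 - 4.67 = 3.5956 eV

Difference:
ΔKE = KE₁ - KE₂ = 6.0556 - 3.5956 = 2.4600 eV

Note: The difference equals the difference in work functions: 4.67 - 2.21 = 2.46 eV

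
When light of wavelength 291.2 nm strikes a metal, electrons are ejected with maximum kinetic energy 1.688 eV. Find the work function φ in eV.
2.57 eV

From Einstein's photoelectric equation: KE_max = hf - φ = hc/λ - φ

Rearranging for φ:
φ = hc/λ - KE_max

Calculate photon energy:
E_photon = hc/λ = 4.2577 eV

Therefore:
φ = 4.2577 - 1.688 = 2.57 eV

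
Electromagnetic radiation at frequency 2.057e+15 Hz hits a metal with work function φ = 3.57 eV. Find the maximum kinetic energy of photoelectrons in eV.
4.9371 eV

Using Einstein's photoelectric equation: KE_max = hf - φ

First, calculate the photon energy:
E_photon = hf = (6.626×10⁻³⁴ J·s)(2.057e+15 Hz)
E_photon = 8.5071 eV

Then, the maximum kinetic energy:
KE_max = E_photon - φ = 8.5071 eV - 3.57 eV = 4.9371 eV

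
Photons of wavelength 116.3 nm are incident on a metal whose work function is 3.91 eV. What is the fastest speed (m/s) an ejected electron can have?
1.5410e+06 m/s

First, find the maximum kinetic energy:
E_photon = hc/λ = 10.6607 eV
KE_max = E_photon - φ = 10.6607 - 3.91 = 6.7507 eV

Convert to Joules: KE_max = 6.7507 × 1.602×10⁻¹⁹ J = 1.0816e-18 J

Then use KE = ½mv² to find velocity:
v = √(2·KE/m) = √(2 × 1.0816e-18 J / 9.109e-31 kg)
v = 1.5410e+06 m/s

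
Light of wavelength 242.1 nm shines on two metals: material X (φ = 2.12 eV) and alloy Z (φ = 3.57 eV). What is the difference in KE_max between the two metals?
1.4500 eV

Using KE_max = hc/λ - φ for each metal:

Photon energy: E = hc/λ = 5.1212 eV

For material X (φ₁ = 2.12 eV):
KE₁ = E - φ₁ = 5.1212 - 2.12 = 3.0012 eV

For alloy Z (φ₂ = 3.57 eV):
KE₂ = E - φ₂ = 5.1212 - 3.57 = 1.5512 eV

Difference:
ΔKE = KE₁ - KE₂ = 3.0012 - 1.5512 = 1.4500 eV

Note: The difference equals the difference in work functions: 3.57 - 2.12 = 1.45 eV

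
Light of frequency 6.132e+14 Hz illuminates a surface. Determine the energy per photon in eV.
2.5360 eV

Using E = hf:

E = hf = (6.626×10⁻³⁴ J·s)(6.132e+14 Hz)
E = 2.5360 eV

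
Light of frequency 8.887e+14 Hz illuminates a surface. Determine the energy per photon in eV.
3.6754 eV

Using E = hf:

E = hf = (6.626×10⁻³⁴ J·s)(8.887e+14 Hz)
E = 3.6754 eV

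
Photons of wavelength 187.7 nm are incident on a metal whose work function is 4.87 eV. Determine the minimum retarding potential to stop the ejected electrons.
1.7354 V

The stopping potential V_s satisfies: eV_s = KE_max

First, find KE_max using Einstein's equation:
E_photon = hc/λ = 6.6054 eV
KE_max = E_photon - φ = 6.6054 - 4.87 = 1.7354 eV

Since eV_s = KE_max:
V_s = KE_max/e = 1.7354 V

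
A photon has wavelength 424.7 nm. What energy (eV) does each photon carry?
2.9193 eV

Using E = hf = hc/λ:

E = hc/λ = (6.626×10⁻³⁴ J·s)(3×10⁸ m/s) / (424.7×10⁻⁹ m)
E = 2.9193 eV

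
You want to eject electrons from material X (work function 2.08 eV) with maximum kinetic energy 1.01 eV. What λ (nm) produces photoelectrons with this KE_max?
401.24 nm

From Einstein's equation: KE_max = hc/λ - φ

Rearranging for λ:
hc/λ = KE_max + φ
λ = hc/(KE_max + φ)

Required photon energy:
E_photon = KE_max + φ = 1.01 + 2.08 = 3.09 eV

Required wavelength:
λ = hc/E_photon = (6.626×10⁻³⁴)(3×10⁸) / (3.09 × 1.602×10⁻¹⁹)
λ = 401.24 nm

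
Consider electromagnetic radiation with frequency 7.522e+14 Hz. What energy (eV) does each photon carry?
3.1108 eV

Using E = hf:

E = hf = (6.626×10⁻³⁴ J·s)(7.522e+14 Hz)
E = 3.1108 eV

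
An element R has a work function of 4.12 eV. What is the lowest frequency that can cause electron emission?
9.9621e+14 Hz

The threshold frequency is when the photon energy equals the work function:
hf₀ = φ

Solving for f₀:
f₀ = φ/h = (4.12 eV × 1.602×10⁻¹⁹ J/eV) / (6.626×10⁻³⁴ J·s)
f₀ = 9.9621e+14 Hz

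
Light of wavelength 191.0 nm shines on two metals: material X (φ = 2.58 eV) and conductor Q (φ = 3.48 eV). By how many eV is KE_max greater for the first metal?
0.9000 eV

Using KE_max = hc/λ - φ for each metal:

Photon energy: E = hc/λ = 6.4913 eV

For material X (φ₁ = 2.58 eV):
KE₁ = E - φ₁ = 6.4913 - 2.58 = 3.9113 eV

For conductor Q (φ₂ = 3.48 eV):
KE₂ = E - φ₂ = 6.4913 - 3.48 = 3.0113 eV

Difference:
ΔKE = KE₁ - KE₂ = 3.9113 - 3.0113 = 0.9000 eV

Note: The difference equals the difference in work functions: 3.48 - 2.58 = 0.90 eV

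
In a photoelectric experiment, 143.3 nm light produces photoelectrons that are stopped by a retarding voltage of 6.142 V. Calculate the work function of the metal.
2.51 eV

The stopping potential gives the maximum kinetic energy: KE_max = eV_s = 6.142 eV

From Einstein's photoelectric equation: KE_max = hc/λ - φ
Rearranging: φ = hc/λ - KE_max

Calculate photon energy:
E_photon = hc/λ = (6.626×10⁻³⁴ J·s)(3×10⁸ m/s) / (143.3×10⁻⁹ m) = 8.6521 eV

Therefore:
φ = 8.6521 - 6.142 = 2.51 eV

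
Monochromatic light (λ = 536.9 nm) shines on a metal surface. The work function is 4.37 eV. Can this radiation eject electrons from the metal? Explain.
No

For photoemission, the photon energy must exceed the work function.

Photon energy: E = hc/λ = 2.3093 eV
Work function: φ = 4.37 eV

Since E_photon (2.3093 eV) < φ (4.37 eV), photoemission will NOT occur.
The threshold wavelength is λ₀ = hc/φ = 283.7 nm.
Since 536.9 nm > 283.7 nm, the photons lack sufficient energy.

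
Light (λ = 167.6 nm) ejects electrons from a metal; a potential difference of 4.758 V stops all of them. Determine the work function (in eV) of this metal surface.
2.64 eV

The stopping potential gives the maximum kinetic energy: KE_max = eV_s = 4.758 eV

From Einstein's photoelectric equation: KE_max = hc/λ - φ
Rearranging: φ = hc/λ - KE_max

Calculate photon energy:
E_photon = hc/λ = (6.626×10⁻³⁴ J·s)(3×10⁸ m/s) / (167.6×10⁻⁹ m) = 7.3976 eV

Therefore:
φ = 7.3976 - 4.758 = 2.64 eV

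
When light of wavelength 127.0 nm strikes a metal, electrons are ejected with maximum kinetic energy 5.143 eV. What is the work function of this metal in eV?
4.62 eV

From Einstein's photoelectric equation: KE_max = hf - φ = hc/λ - φ

Rearranging for φ:
φ = hc/λ - KE_max

Calculate photon energy:
E_photon = hc/λ = 9.7625 eV

Therefore:
φ = 9.7625 - 5.143 = 4.62 eV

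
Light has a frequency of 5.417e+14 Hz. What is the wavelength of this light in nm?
553.43 nm

Using the wave equation: c = fλ

Solving for wavelength:
λ = c/f = (3×10⁸ m/s) / (5.417e+14 Hz)
λ = 553.43 nm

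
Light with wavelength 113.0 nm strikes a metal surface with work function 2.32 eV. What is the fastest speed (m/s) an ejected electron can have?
1.7446e+06 m/s

First, find the maximum kinetic energy:
E_photon = hc/λ = 10.9721 eV
KE_max = E_photon - φ = 10.9721 - 2.32 = 8.6521 eV

Convert to Joules: KE_max = 8.6521 × 1.602×10⁻¹⁹ J = 1.3862e-18 J

Then use KE = ½mv² to find velocity:
v = √(2·KE/m) = √(2 × 1.3862e-18 J / 9.109e-31 kg)
v = 1.7446e+06 m/s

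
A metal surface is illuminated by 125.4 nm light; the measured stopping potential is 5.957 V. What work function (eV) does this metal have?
3.93 eV

The stopping potential gives the maximum kinetic energy: KE_max = eV_s = 5.957 eV

From Einstein's photoelectric equation: KE_max = hc/λ - φ
Rearranging: φ = hc/λ - KE_max

Calculate photon energy:
E_photon = hc/λ = (6.626×10⁻³⁴ J·s)(3×10⁸ m/s) / (125.4×10⁻⁹ m) = 9.8871 eV

Therefore:
φ = 9.8871 - 5.957 = 3.93 eV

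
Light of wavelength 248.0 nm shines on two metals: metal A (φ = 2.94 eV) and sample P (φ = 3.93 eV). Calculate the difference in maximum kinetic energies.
0.9900 eV

Using KE_max = hc/λ - φ for each metal:

Photon energy: E = hc/λ = 4.9994 eV

For metal A (φ₁ = 2.94 eV):
KE₁ = E - φ₁ = 4.9994 - 2.94 = 2.0594 eV

For sample P (φ₂ = 3.93 eV):
KE₂ = E - φ₂ = 4.9994 - 3.93 = 1.0694 eV

Difference:
ΔKE = KE₁ - KE₂ = 2.0594 - 1.0694 = 0.9900 eV

Note: The difference equals the difference in work functions: 3.93 - 2.94 = 0.99 eV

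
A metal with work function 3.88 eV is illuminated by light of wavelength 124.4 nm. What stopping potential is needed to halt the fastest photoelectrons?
6.0866 V

The stopping potential V_s satisfies: eV_s = KE_max

First, find KE_max using Einstein's equation:
E_photon = hc/λ = 9.9666 eV
KE_max = E_photon - φ = 9.9666 - 3.88 = 6.0866 eV

Since eV_s = KE_max:
V_s = KE_max/e = 6.0866 V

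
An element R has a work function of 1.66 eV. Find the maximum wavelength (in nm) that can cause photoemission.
746.89 nm

The threshold wavelength is when the photon energy equals the work function:
hc/λ₀ = φ

Solving for λ₀:
λ₀ = hc/φ = (6.626×10⁻³⁴ J·s)(3×10⁸ m/s) / (1.66 eV × 1.602×10⁻¹⁹ J/eV)
λ₀ = 746.89 nm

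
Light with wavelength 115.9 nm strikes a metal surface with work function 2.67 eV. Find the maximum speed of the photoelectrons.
1.6804e+06 m/s

First, find the maximum kinetic energy:
E_photon = hc/λ = 10.6975 eV
KE_max = E_photon - φ = 10.6975 - 2.67 = 8.0275 eV

Convert to Joules: KE_max = 8.0275 × 1.602×10⁻¹⁹ J = 1.2861e-18 J

Then use KE = ½mv² to find velocity:
v = √(2·KE/m) = √(2 × 1.2861e-18 J / 9.109e-31 kg)
v = 1.6804e+06 m/s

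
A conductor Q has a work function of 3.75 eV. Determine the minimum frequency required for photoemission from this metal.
9.0675e+14 Hz

The threshold frequency is when the photon energy equals the work function:
hf₀ = φ

Solving for f₀:
f₀ = φ/h = (3.75 eV × 1.602×10⁻¹⁹ J/eV) / (6.626×10⁻³⁴ J·s)
f₀ = 9.0675e+14 Hz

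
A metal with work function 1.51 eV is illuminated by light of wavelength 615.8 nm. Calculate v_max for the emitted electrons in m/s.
4.2080e+05 m/s

First, find the maximum kinetic energy:
E_photon = hc/λ = 2.0134 eV
KE_max = E_photon - φ = 2.0134 - 1.51 = 0.5034 eV

Convert to Joules: KE_max = 0.5034 × 1.602×10⁻¹⁹ J = 8.0651e-20 J

Then use KE = ½mv² to find velocity:
v = √(2·KE/m) = √(2 × 8.0651e-20 J / 9.109e-31 kg)
v = 4.2080e+05 m/s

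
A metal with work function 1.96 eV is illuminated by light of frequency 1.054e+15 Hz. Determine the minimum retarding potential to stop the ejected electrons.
2.3990 V

The stopping potential V_s satisfies: eV_s = KE_max

First, find KE_max using Einstein's equation:
E_photon = hf = (6.626×10⁻³⁴ J·s)(1.054e+15 Hz) = 4.3590 eV
KE_max = E_photon - φ = 4.3590 - 1.96 = 2.3990 eV

Since eV_s = KE_max:
V_s = KE_max/e = 2.3990 V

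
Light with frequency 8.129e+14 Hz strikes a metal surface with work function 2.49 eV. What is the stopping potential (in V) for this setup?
0.8719 V

The stopping potential V_s satisfies: eV_s = KE_max

First, find KE_max using Einstein's equation:
E_photon = hf = (6.626×10⁻³⁴ J·s)(8.129e+14 Hz) = 3.3619 eV
KE_max = E_photon - φ = 3.3619 - 2.49 = 0.8719 eV

Since eV_s = KE_max:
V_s = KE_max/e = 0.8719 V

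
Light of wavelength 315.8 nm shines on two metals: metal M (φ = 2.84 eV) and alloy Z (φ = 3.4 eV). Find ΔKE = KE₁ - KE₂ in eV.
0.5600 eV

Using KE_max = hc/λ - φ for each metal:

Photon energy: E = hc/λ = 3.9260 eV

For metal M (φ₁ = 2.84 eV):
KE₁ = E - φ₁ = 3.9260 - 2.84 = 1.0860 eV

For alloy Z (φ₂ = 3.4 eV):
KE₂ = E - φ₂ = 3.9260 - 3.4 = 0.5260 eV

Difference:
ΔKE = KE₁ - KE₂ = 1.0860 - 0.5260 = 0.5600 eV

Note: The difference equals the difference in work functions: 3.4 - 2.84 = 0.56 eV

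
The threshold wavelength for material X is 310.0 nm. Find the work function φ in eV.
4.00 eV

At the threshold wavelength, photon energy equals work function:
φ = hc/λ₀

Calculating:
φ = (6.626×10⁻³⁴ J·s)(3×10⁸ m/s) / (310.0×10⁻⁹ m)
φ = 4.00 eV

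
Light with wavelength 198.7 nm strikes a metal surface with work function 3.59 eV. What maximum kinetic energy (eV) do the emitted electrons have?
2.6498 eV

Using Einstein's photoelectric equation: KE_max = hf - φ = hc/λ - φ

First, calculate the photon energy:
E_photon = hc/λ = (6.626×10⁻³⁴ J·s)(3×10⁸ m/s) / (198.7×10⁻⁹ m)
E_photon = 6.2398 eV

Then, the maximum kinetic energy:
KE_max = E_photon - φ = 6.2398 eV - 3.59 eV = 2.6498 eV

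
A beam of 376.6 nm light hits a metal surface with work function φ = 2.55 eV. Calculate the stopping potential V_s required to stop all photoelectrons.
0.7422 V

The stopping potential V_s satisfies: eV_s = KE_max

First, find KE_max using Einstein's equation:
E_photon = hc/λ = 3.2922 eV
KE_max = E_photon - φ = 3.2922 - 2.55 = 0.7422 eV

Since eV_s = KE_max:
V_s = KE_max/e = 0.7422 V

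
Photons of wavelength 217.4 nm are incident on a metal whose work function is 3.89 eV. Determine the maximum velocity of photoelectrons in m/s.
7.9860e+05 m/s

First, find the maximum kinetic energy:
E_photon = hc/λ = 5.7030 eV
KE_max = E_photon - φ = 5.7030 - 3.89 = 1.8130 eV

Convert to Joules: KE_max = 1.8130 × 1.602×10⁻¹⁹ J = 2.9048e-19 J

Then use KE = ½mv² to find velocity:
v = √(2·KE/m) = √(2 × 2.9048e-19 J / 9.109e-31 kg)
v = 7.9860e+05 m/s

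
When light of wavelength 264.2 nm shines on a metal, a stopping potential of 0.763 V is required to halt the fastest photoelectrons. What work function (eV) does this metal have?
3.93 eV

The stopping potential gives the maximum kinetic energy: KE_max = eV_s = 0.763 eV

From Einstein's photoelectric equation: KE_max = hc/λ - φ
Rearranging: φ = hc/λ - KE_max

Calculate photon energy:
E_photon = hc/λ = (6.626×10⁻³⁴ J·s)(3×10⁸ m/s) / (264.2×10⁻⁹ m) = 4.6928 eV

Therefore:
φ = 4.6928 - 0.763 = 3.93 eV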